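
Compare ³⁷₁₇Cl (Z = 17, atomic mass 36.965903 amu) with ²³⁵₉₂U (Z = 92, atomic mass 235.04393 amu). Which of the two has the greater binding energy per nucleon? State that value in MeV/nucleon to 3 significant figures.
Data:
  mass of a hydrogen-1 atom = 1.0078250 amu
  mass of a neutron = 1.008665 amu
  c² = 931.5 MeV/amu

³⁷₁₇Cl: Σm = 17(1.0078250) + 20(1.008665) = 37.3063250 amu; Δm = 0.3404220 amu; E_B = 317.10 MeV; E_B/A = 8.570 MeV
²³⁵₉₂U: Σm = 92(1.0078250) + 143(1.008665) = 236.9589950 amu; Δm = 1.9150650 amu; E_B = 1783.9 MeV; E_B/A = 7.591 MeV
³⁷₁₇Cl has the higher binding energy per nucleon, so it is the more tightly bound nucleus.

³⁷₁₇Cl; 8.57 MeV/nucleon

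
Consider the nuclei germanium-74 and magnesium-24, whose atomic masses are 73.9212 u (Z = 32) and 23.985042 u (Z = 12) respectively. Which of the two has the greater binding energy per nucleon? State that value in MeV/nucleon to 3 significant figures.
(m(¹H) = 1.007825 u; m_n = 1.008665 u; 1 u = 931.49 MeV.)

germanium-74: Σm = 32(1.007825) + 42(1.008665) = 74.614330 u; Δm = 0.693130 u; E_B = 645.64 MeV; E_B/A = 8.7249 MeV
magnesium-24: Σm = 12(1.007825) + 12(1.008665) = 24.197880 u; Δm = 0.212838 u; E_B = 198.26 MeV; E_B/A = 8.261 MeV
germanium-74 has the higher binding energy per nucleon, so it is the more tightly bound nucleus.

germanium-74; 8.72 MeV/nucleon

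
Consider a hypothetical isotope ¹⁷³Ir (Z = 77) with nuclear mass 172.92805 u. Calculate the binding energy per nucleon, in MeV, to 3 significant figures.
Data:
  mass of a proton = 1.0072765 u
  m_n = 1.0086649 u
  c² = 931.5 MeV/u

With 77 protons and 96 neutrons (A = 173):
Σm = 77·m_p + 96·m_n = 77.5602905 + 96.8318304 = 174.3921209 u
Mass defect Δm = 174.3921209 − 172.92805 = 1.4640709 u
Converting to energy: 1.4640709 u × 931.5 MeV/u = 1363.78 MeV
Dividing by A = 173 gives 7.883 MeV per nucleon.

7.88 MeV/nucleon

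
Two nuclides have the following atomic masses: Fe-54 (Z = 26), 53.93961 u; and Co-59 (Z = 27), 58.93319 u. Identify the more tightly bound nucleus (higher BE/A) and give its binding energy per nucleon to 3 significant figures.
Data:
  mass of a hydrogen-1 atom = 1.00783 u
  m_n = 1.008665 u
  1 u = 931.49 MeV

Co-59; 8.77 MeV/nucleon

Fe-54: Σm = 26(1.00783) + 28(1.008665) = 54.446200 u; Δm = 0.506590 u; E_B = 471.88 MeV; E_B/A = 8.739 MeV
Co-59: Σm = 27(1.00783) + 32(1.008665) = 59.488690 u; Δm = 0.555500 u; E_B = 517.44 MeV; E_B/A = 8.770 MeV
Co-59 has the higher binding energy per nucleon, so it is the more tightly bound nucleus.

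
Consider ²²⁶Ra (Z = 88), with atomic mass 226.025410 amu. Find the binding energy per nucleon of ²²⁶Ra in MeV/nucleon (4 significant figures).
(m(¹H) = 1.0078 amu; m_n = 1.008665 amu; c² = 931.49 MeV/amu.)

7.653 MeV/nucleon

With 88 protons and 138 neutrons (A = 226):
Total constituent mass: 88 × 1.0078 + 138 × 1.008665 = 227.882170 amu
Mass defect Δm = 227.882170 − 226.025410 = 1.856760 amu
Binding energy = Δm·c² = 1.856760 × 931.49 MeV/amu = 1729.55 MeV
Per nucleon: 1729.55 / 226 = 7.653 MeV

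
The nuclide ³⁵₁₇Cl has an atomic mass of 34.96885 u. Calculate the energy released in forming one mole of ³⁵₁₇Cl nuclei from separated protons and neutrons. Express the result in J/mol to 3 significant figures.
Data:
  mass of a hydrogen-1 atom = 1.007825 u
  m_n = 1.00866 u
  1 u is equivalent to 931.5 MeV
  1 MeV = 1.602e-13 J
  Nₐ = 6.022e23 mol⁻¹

With 17 protons and 18 neutrons (A = 35):
Total constituent mass: 17 × 1.007825 + 18 × 1.00866 = 35.288905 u
Δm = 35.288905 − 34.96885 = 0.320055 u
E_B = 0.320055 × 931.5 = 298.131 MeV
Per nucleus in joules: 298.131 MeV × 1.602e-13 J/MeV = 4.7761e-11 J
Per mole: 4.7761e-11 J × 6.022e23 mol⁻¹ = 2.8762e+13 J/mol

2.88e+13 J/mol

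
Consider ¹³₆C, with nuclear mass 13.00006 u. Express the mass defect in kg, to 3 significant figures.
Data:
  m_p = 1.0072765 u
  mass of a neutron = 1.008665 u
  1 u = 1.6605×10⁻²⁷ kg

The nucleus contains 6 protons and 13 − 6 = 7 neutrons.
Σm = 6·m_p + 7·m_n = 6.0436590 + 7.060655 = 13.1043140 u
The mass defect is 13.1043140 − 13.00006 = 0.1042540 u.
In SI units: 0.1042540 u × 1.6605×10⁻²⁷ kg/u = 1.7311e-28 kg

1.73e-28 kg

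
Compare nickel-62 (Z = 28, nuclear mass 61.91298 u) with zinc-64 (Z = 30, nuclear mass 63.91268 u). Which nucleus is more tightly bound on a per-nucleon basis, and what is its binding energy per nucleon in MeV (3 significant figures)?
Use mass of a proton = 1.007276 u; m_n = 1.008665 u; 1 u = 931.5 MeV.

nickel-62; 8.79 MeV/nucleon

nickel-62: Σm = 28(1.007276) + 34(1.008665) = 62.498338 u; Δm = 0.585358 u; E_B = 545.26 MeV; E_B/A = 8.7945 MeV
zinc-64: Σm = 30(1.007276) + 34(1.008665) = 64.512890 u; Δm = 0.600210 u; E_B = 559.10 MeV; E_B/A = 8.736 MeV
nickel-62 has the higher binding energy per nucleon, so it is the more tightly bound nucleus.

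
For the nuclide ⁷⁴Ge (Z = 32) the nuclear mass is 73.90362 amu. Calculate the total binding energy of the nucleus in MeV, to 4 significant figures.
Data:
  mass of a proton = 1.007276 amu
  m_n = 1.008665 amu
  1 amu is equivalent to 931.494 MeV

645.7 MeV

Z = 32, so N = A − Z = 74 − 32 = 42.
Mass of separated nucleons = 32(1.007276) + 42(1.008665) = 32.232832 + 42.363930 = 74.596762 amu
Mass defect Δm = 74.596762 − 73.90362 = 0.693142 amu
Binding energy = Δm·c² = 0.693142 × 931.494 MeV/amu = 645.658 MeV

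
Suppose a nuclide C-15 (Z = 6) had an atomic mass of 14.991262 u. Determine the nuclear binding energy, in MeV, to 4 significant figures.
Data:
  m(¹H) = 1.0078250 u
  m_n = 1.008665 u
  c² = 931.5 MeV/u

Σm = 6·m(¹H) + 9·m_n = 6.0469500 + 9.077985 = 15.1249350 u
The mass defect is 15.1249350 − 14.991262 = 0.1336730 u.
E_B = 0.1336730 × 931.5 = 124.516 MeV

124.5 MeV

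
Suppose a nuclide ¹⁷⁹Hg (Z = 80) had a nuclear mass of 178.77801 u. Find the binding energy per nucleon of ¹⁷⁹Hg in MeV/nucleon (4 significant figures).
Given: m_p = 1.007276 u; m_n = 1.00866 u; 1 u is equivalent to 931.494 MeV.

The nucleus contains 80 protons and 179 − 80 = 99 neutrons.
Total constituent mass: 80 × 1.007276 + 99 × 1.00866 = 180.439420 u
Δm = 180.439420 − 178.77801 = 1.661410 u
Binding energy = Δm·c² = 1.661410 × 931.494 MeV/u = 1547.59 MeV
Per nucleon: 1547.59 / 179 = 8.646 MeV

8.646 MeV/nucleon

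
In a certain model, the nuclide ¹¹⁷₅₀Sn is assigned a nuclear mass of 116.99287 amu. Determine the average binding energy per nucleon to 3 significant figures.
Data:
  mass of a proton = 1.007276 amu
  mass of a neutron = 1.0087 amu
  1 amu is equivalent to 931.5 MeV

Z = 50, so N = A − Z = 117 − 50 = 67.
Σm = 50·m_p + 67·m_n = 50.363800 + 67.5829 = 117.946700 amu
Δm = 117.946700 − 116.99287 = 0.953830 amu
Binding energy = Δm·c² = 0.953830 × 931.5 MeV/amu = 888.493 MeV
Per nucleon: 888.493 / 117 = 7.594 MeV

7.59 MeV/nucleon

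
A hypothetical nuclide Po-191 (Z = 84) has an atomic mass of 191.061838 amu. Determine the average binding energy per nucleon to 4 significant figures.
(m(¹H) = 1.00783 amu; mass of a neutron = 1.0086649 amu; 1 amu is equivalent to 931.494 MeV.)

With 84 protons and 107 neutrons (A = 191):
Mass of separated nucleons = 84(1.00783) + 107(1.0086649) = 84.65772 + 107.9271443 = 192.5848643 amu
Mass defect Δm = 192.5848643 − 191.061838 = 1.5230263 amu
E_B = 1.5230263 × 931.494 = 1418.69 MeV
BE/A = 1418.69 MeV / 191 = 7.428 MeV/nucleon

7.428 MeV/nucleon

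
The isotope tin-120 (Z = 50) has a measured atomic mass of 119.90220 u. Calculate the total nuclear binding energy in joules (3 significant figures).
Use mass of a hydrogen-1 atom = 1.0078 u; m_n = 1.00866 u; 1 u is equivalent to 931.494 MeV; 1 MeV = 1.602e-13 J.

1.63e-10 J

Mass of separated nucleons = 50(1.0078) + 70(1.00866) = 50.3900 + 70.60620 = 120.99620 u
The mass defect is 120.99620 − 119.90220 = 1.09400 u.
Converting to energy: 1.09400 u × 931.494 MeV/u = 1019.05 MeV
In joules: 1019.05 MeV × 1.602e-13 J/MeV = 1.6325e-10 J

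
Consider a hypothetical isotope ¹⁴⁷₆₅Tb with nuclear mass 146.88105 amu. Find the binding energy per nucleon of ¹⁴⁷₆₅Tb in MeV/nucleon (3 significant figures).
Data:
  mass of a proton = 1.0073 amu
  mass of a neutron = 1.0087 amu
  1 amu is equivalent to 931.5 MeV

8.28 MeV/nucleon

Mass of separated nucleons = 65(1.0073) + 82(1.0087) = 65.4745 + 82.7134 = 148.1879 amu
Mass defect Δm = 148.1879 − 146.88105 = 1.30685 amu
E_B = 1.30685 × 931.5 = 1217.33 MeV
Dividing by A = 147 gives 8.281 MeV per nucleon.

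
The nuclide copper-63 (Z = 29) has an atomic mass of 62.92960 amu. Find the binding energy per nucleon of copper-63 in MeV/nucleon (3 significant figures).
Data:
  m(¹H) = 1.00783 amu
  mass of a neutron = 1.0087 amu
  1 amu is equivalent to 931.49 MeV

8.77 MeV/nucleon

Total constituent mass: 29 × 1.00783 + 34 × 1.0087 = 63.52287 amu
The mass defect is 63.52287 − 62.92960 = 0.59327 amu.
E_B = 0.59327 × 931.49 = 552.625 MeV
Per nucleon: 552.625 / 63 = 8.772 MeV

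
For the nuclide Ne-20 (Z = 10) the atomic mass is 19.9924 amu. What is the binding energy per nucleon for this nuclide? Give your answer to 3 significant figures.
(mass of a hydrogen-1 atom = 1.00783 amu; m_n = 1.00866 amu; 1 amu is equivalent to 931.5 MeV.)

8.03 MeV/nucleon

The nucleus contains 10 protons and 20 − 10 = 10 neutrons.
Σm = 10·m(¹H) + 10·m_n = 10.07830 + 10.08660 = 20.16490 amu
Mass defect Δm = 20.16490 − 19.9924 = 0.17250 amu
E_B = 0.17250 × 931.5 = 160.684 MeV
Dividing by A = 20 gives 8.034 MeV per nucleon.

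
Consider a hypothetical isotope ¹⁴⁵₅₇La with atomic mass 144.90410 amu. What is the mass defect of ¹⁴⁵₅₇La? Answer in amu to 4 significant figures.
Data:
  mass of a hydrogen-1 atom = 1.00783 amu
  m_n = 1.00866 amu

1.304 amu

Z = 57, so N = A − Z = 145 − 57 = 88.
Mass of separated nucleons = 57(1.00783) + 88(1.00866) = 57.44631 + 88.76208 = 146.20839 amu
Δm = 146.20839 − 144.90410 = 1.30429 amu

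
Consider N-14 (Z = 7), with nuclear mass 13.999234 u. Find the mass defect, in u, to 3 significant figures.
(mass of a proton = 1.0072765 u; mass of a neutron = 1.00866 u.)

0.112 u

With 7 protons and 7 neutrons (A = 14):
Total constituent mass: 7 × 1.0072765 + 7 × 1.00866 = 14.1115555 u
Mass defect Δm = 14.1115555 − 13.999234 = 0.1123215 u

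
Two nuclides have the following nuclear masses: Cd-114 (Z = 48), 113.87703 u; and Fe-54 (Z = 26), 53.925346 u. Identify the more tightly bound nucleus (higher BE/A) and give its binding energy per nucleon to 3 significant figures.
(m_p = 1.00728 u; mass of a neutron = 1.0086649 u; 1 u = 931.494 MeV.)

Fe-54; 8.74 MeV/nucleon

Cd-114: Σm = 48(1.00728) + 66(1.0086649) = 114.9213234 u; Δm = 1.0442934 u; E_B = 972.75 MeV; E_B/A = 8.533 MeV
Fe-54: Σm = 26(1.00728) + 28(1.0086649) = 54.4318972 u; Δm = 0.5065512 u; E_B = 471.85 MeV; E_B/A = 8.738 MeV
Fe-54 has the higher binding energy per nucleon, so it is the more tightly bound nucleus.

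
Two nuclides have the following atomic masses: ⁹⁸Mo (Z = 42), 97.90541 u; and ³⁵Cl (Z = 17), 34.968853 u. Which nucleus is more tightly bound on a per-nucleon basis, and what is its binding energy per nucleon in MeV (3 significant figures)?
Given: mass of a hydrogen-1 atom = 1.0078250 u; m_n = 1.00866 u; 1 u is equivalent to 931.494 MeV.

⁹⁸Mo: Σm = 42(1.0078250) + 56(1.00866) = 98.8136100 u; Δm = 0.9082000 u; E_B = 845.98 MeV; E_B/A = 8.632 MeV
³⁵Cl: Σm = 17(1.0078250) + 18(1.00866) = 35.2889050 u; Δm = 0.3200520 u; E_B = 298.13 MeV; E_B/A = 8.518 MeV
⁹⁸Mo has the higher binding energy per nucleon, so it is the more tightly bound nucleus.

⁹⁸Mo; 8.63 MeV/nucleon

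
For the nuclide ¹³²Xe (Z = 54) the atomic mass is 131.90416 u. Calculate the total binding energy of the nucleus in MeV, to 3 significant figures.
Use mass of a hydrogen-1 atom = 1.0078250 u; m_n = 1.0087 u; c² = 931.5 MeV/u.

Mass of separated nucleons = 54(1.0078250) + 78(1.0087) = 54.4225500 + 78.6786 = 133.1011500 u
Δm = 133.1011500 − 131.90416 = 1.1969900 u
Binding energy = Δm·c² = 1.1969900 × 931.5 MeV/u = 1114.996 MeV

1110 MeV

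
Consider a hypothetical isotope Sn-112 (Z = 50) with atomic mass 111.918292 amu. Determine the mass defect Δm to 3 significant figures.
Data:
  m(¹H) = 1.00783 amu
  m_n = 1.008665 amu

Total constituent mass: 50 × 1.00783 + 62 × 1.008665 = 112.928730 amu
The mass defect is 112.928730 − 111.918292 = 1.010438 amu.

1.01 amu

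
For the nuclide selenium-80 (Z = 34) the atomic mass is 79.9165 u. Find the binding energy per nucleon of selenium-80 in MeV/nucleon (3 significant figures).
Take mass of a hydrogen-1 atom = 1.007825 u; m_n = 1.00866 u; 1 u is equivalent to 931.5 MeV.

Σm = 34·m(¹H) + 46·m_n = 34.266050 + 46.39836 = 80.664410 u
The mass defect is 80.664410 − 79.9165 = 0.747910 u.
E_B = 0.747910 × 931.5 = 696.678 MeV
Dividing by A = 80 gives 8.708 MeV per nucleon.

8.71 MeV/nucleon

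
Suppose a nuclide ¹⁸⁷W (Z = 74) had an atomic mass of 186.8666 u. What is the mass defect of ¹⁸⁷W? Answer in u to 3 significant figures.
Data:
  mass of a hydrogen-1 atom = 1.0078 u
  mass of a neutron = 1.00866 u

1.69 u

Total constituent mass: 74 × 1.0078 + 113 × 1.00866 = 188.55578 u
Mass defect Δm = 188.55578 − 186.8666 = 1.68918 u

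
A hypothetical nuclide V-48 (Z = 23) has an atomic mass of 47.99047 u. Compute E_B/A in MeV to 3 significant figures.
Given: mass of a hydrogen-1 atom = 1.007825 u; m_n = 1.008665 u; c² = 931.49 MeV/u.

7.88 MeV/nucleon

Σm = 23·m(¹H) + 25·m_n = 23.179975 + 25.216625 = 48.396600 u
Mass defect Δm = 48.396600 − 47.99047 = 0.406130 u
Converting to energy: 0.406130 u × 931.49 MeV/u = 378.306 MeV
BE/A = 378.306 MeV / 48 = 7.881 MeV/nucleon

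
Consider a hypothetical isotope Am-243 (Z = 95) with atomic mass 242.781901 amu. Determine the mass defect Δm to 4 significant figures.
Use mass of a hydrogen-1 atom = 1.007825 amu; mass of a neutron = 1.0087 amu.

Total constituent mass: 95 × 1.007825 + 148 × 1.0087 = 245.030975 amu
Δm = 245.030975 − 242.781901 = 2.249074 amu

2.249 amu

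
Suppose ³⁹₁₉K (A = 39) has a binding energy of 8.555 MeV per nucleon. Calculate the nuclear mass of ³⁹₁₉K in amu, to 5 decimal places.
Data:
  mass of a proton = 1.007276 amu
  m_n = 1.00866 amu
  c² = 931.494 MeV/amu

38.95326 amu

Total binding energy = 39 × 8.555 = 333.645 MeV
Mass defect = 333.645 MeV / (931.494 MeV/amu) = 0.3581827 amu
Constituent mass = 19(1.007276) + 20(1.00866) = 39.311444 amu
Nuclear mass = 39.311444 − 0.3581827 = 38.9532613 amu ≈ 38.95326 amu (to 5 decimal places)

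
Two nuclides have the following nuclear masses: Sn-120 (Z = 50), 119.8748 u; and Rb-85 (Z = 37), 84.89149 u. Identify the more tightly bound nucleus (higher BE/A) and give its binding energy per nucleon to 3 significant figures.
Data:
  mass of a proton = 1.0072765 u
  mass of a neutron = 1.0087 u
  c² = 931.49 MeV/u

Rb-85; 8.72 MeV/nucleon

Sn-120: Σm = 50(1.0072765) + 70(1.0087) = 120.9728250 u; Δm = 1.0980250 u; E_B = 1022.8 MeV; E_B/A = 8.523 MeV
Rb-85: Σm = 37(1.0072765) + 48(1.0087) = 85.6868305 u; Δm = 0.7953405 u; E_B = 740.85 MeV; E_B/A = 8.716 MeV
Rb-85 has the higher binding energy per nucleon, so it is the more tightly bound nucleus.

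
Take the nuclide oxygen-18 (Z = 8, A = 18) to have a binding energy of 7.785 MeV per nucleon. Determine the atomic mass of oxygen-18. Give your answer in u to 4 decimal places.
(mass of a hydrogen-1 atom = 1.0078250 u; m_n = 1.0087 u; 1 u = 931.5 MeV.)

Total binding energy = 18 × 7.785 = 140.130 MeV
Mass defect = 140.130 MeV / (931.5 MeV/u) = 0.150435 u
Constituent mass = 8(1.0078250) + 10(1.0087) = 18.1496000 u
Atomic mass = 18.1496000 − 0.150435 = 17.9991650 u ≈ 17.9992 u (to 4 decimal places)

17.9992 u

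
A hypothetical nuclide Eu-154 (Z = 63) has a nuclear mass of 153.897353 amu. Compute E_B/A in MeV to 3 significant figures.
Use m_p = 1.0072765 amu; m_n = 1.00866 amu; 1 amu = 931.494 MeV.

8.16 MeV/nucleon

With 63 protons and 91 neutrons (A = 154):
Σm = 63·m_p + 91·m_n = 63.4584195 + 91.78806 = 155.2464795 amu
The mass defect is 155.2464795 − 153.897353 = 1.3491265 amu.
Binding energy = Δm·c² = 1.3491265 × 931.494 MeV/amu = 1256.70 MeV
Per nucleon: 1256.70 / 154 = 8.160 MeV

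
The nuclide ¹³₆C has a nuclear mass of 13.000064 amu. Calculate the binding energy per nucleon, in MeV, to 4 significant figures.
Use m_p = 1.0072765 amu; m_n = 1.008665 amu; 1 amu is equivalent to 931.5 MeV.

Total constituent mass: 6 × 1.0072765 + 7 × 1.008665 = 13.1043140 amu
Δm = 13.1043140 − 13.000064 = 0.1042500 amu
Converting to energy: 0.1042500 amu × 931.5 MeV/amu = 97.1089 MeV
Dividing by A = 13 gives 7.470 MeV per nucleon.

7.470 MeV/nucleon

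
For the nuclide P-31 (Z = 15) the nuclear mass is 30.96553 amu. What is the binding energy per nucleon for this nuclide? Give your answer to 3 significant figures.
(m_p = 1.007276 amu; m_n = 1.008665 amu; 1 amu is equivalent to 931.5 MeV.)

With 15 protons and 16 neutrons (A = 31):
Σm = 15·m_p + 16·m_n = 15.109140 + 16.138640 = 31.247780 amu
Mass defect Δm = 31.247780 − 30.96553 = 0.282250 amu
Binding energy = Δm·c² = 0.282250 × 931.5 MeV/amu = 262.916 MeV
BE/A = 262.916 MeV / 31 = 8.481 MeV/nucleon

8.48 MeV/nucleon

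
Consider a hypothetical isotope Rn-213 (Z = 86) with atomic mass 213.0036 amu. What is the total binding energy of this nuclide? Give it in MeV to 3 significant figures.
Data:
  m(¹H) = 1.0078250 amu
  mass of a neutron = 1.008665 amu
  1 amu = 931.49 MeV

1650 MeV

Total constituent mass: 86 × 1.0078250 + 127 × 1.008665 = 214.7734050 amu
The mass defect is 214.7734050 − 213.0036 = 1.7698050 amu.
E_B = 1.7698050 × 931.49 = 1648.56 MeV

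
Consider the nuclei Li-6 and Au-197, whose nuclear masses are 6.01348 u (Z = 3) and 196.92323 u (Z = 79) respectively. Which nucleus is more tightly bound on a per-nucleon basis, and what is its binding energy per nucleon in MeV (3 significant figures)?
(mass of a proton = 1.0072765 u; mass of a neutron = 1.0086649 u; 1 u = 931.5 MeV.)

Li-6: Σm = 3(1.0072765) + 3(1.0086649) = 6.0478242 u; Δm = 0.0343442 u; E_B = 31.992 MeV; E_B/A = 5.332 MeV
Au-197: Σm = 79(1.0072765) + 118(1.0086649) = 198.5973017 u; Δm = 1.6740717 u; E_B = 1559.4 MeV; E_B/A = 7.916 MeV
Au-197 has the higher binding energy per nucleon, so it is the more tightly bound nucleus.

Au-197; 7.92 MeV/nucleon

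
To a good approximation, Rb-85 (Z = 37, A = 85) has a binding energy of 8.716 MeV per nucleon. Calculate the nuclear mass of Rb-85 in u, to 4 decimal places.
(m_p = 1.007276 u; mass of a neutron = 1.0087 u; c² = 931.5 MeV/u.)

84.8915 u

Total binding energy = 85 × 8.716 = 740.860 MeV
Mass defect = 740.860 MeV / (931.5 MeV/u) = 0.795341 u
Constituent mass = 37(1.007276) + 48(1.0087) = 85.686812 u
Nuclear mass = 85.686812 − 0.795341 = 84.891471 u ≈ 84.8915 u (to 4 decimal places)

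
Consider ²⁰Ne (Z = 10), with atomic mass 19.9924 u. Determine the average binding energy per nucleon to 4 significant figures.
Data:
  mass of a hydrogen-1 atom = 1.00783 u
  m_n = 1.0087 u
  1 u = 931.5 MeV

8.053 MeV/nucleon

Mass of separated nucleons = 10(1.00783) + 10(1.0087) = 10.07830 + 10.0870 = 20.16530 u
Δm = 20.16530 − 19.9924 = 0.17290 u
Binding energy = Δm·c² = 0.17290 × 931.5 MeV/u = 161.056 MeV
BE/A = 161.056 MeV / 20 = 8.053 MeV/nucleon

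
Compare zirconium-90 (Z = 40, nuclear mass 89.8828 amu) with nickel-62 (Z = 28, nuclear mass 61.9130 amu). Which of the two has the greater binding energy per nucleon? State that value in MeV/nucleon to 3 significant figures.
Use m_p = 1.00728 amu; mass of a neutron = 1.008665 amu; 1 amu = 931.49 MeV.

nickel-62; 8.80 MeV/nucleon

zirconium-90: Σm = 40(1.00728) + 50(1.008665) = 90.724450 amu; Δm = 0.841650 amu; E_B = 783.99 MeV; E_B/A = 8.711 MeV
nickel-62: Σm = 28(1.00728) + 34(1.008665) = 62.498450 amu; Δm = 0.585450 amu; E_B = 545.34 MeV; E_B/A = 8.796 MeV
nickel-62 has the higher binding energy per nucleon, so it is the more tightly bound nucleus.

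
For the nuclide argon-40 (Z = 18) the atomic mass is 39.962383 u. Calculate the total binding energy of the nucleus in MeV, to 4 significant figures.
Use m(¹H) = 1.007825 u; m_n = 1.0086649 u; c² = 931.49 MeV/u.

343.8 MeV

Mass of separated nucleons = 18(1.007825) + 22(1.0086649) = 18.140850 + 22.1906278 = 40.3314778 u
Mass defect Δm = 40.3314778 − 39.962383 = 0.3690948 u
Binding energy = Δm·c² = 0.3690948 × 931.49 MeV/u = 343.808 MeV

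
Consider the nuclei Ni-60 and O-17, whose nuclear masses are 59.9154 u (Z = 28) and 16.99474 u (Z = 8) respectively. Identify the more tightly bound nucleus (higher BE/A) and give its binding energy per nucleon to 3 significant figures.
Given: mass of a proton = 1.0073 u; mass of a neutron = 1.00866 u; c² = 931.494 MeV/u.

Ni-60: Σm = 28(1.0073) + 32(1.00866) = 60.48152 u; Δm = 0.56612 u; E_B = 527.34 MeV; E_B/A = 8.789 MeV
O-17: Σm = 8(1.0073) + 9(1.00866) = 17.13634 u; Δm = 0.14160 u; E_B = 131.90 MeV; E_B/A = 7.759 MeV
Ni-60 has the higher binding energy per nucleon, so it is the more tightly bound nucleus.

Ni-60; 8.79 MeV/nucleon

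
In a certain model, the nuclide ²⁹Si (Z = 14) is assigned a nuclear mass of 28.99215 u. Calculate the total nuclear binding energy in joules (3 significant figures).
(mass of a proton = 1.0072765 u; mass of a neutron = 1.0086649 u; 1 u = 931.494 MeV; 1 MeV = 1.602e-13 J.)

3.58e-11 J

With 14 protons and 15 neutrons (A = 29):
Mass of separated nucleons = 14(1.0072765) + 15(1.0086649) = 14.1018710 + 15.1299735 = 29.2318445 u
Mass defect Δm = 29.2318445 − 28.99215 = 0.2396945 u
E_B = 0.2396945 × 931.494 = 223.274 MeV
In joules: 223.274 MeV × 1.602e-13 J/MeV = 3.5768e-11 J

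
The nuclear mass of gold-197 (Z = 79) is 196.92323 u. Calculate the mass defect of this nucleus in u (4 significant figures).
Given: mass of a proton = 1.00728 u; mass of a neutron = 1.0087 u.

Mass of separated nucleons = 79(1.00728) + 118(1.0087) = 79.57512 + 119.0266 = 198.60172 u
Mass defect Δm = 198.60172 − 196.92323 = 1.67849 u

1.678 u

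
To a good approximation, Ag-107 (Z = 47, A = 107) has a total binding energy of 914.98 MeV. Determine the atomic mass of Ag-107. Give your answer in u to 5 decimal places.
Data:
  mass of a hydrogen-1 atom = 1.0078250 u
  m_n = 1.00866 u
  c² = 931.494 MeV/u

106.90510 u

Mass defect = 914.98 MeV / (931.494 MeV/u) = 0.9822715 u
Constituent mass = 47(1.0078250) + 60(1.00866) = 107.8873750 u
Atomic mass = 107.8873750 − 0.9822715 = 106.9051035 u ≈ 106.90510 u (to 5 decimal places)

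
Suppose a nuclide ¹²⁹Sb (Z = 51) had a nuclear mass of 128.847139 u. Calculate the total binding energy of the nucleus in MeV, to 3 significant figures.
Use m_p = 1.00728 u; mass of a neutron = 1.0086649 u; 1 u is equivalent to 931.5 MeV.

1120 MeV

Mass of separated nucleons = 51(1.00728) + 78(1.0086649) = 51.37128 + 78.6758622 = 130.0471422 u
Mass defect Δm = 130.0471422 − 128.847139 = 1.2000032 u
Binding energy = Δm·c² = 1.2000032 × 931.5 MeV/u = 1117.80 MeV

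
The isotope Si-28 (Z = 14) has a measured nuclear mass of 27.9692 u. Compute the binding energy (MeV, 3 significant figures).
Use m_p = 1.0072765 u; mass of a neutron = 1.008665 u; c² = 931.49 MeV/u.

237 MeV

Z = 14, so N = A − Z = 28 − 14 = 14.
Mass of separated nucleons = 14(1.0072765) + 14(1.008665) = 14.1018710 + 14.121310 = 28.2231810 u
Mass defect Δm = 28.2231810 − 27.9692 = 0.2539810 u
Converting to energy: 0.2539810 u × 931.49 MeV/u = 236.581 MeV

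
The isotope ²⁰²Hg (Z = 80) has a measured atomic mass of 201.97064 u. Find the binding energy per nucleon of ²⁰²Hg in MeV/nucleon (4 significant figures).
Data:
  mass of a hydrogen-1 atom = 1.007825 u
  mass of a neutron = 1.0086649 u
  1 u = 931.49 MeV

7.897 MeV/nucleon

With 80 protons and 122 neutrons (A = 202):
Σm = 80·m(¹H) + 122·m_n = 80.626000 + 123.0571178 = 203.6831178 u
Mass defect Δm = 203.6831178 − 201.97064 = 1.7124778 u
Converting to energy: 1.7124778 u × 931.49 MeV/u = 1595.16 MeV
Dividing by A = 202 gives 7.897 MeV per nucleon.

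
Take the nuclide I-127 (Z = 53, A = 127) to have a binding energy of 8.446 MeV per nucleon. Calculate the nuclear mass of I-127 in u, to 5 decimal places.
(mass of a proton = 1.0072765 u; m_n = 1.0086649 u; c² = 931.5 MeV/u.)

126.87534 u

Total binding energy = 127 × 8.446 = 1072.642 MeV
Mass defect = 1072.642 MeV / (931.5 MeV/u) = 1.1515212 u
Constituent mass = 53(1.0072765) + 74(1.0086649) = 128.0268571 u
Nuclear mass = 128.0268571 − 1.1515212 = 126.8753359 u ≈ 126.87534 u (to 5 decimal places)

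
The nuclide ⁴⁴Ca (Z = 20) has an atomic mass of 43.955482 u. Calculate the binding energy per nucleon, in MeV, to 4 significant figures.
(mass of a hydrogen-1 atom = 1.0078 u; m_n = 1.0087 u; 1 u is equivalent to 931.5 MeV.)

With 20 protons and 24 neutrons (A = 44):
Mass of separated nucleons = 20(1.0078) + 24(1.0087) = 20.1560 + 24.2088 = 44.3648 u
Δm = 44.3648 − 43.955482 = 0.409318 u
Binding energy = Δm·c² = 0.409318 × 931.5 MeV/u = 381.280 MeV
Per nucleon: 381.280 / 44 = 8.665 MeV

8.665 MeV/nucleon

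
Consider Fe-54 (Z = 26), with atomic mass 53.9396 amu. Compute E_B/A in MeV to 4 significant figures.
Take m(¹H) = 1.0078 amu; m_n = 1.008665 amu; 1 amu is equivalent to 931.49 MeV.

Σm = 26·m(¹H) + 28·m_n = 26.2028 + 28.242620 = 54.445420 amu
The mass defect is 54.445420 − 53.9396 = 0.505820 amu.
Converting to energy: 0.505820 amu × 931.49 MeV/amu = 471.166 MeV
Dividing by A = 54 gives 8.725 MeV per nucleon.

8.725 MeV/nucleon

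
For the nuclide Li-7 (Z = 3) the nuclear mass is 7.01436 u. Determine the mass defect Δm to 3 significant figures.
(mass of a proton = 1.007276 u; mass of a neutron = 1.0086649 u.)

0.0421 u

Total constituent mass: 3 × 1.007276 + 4 × 1.0086649 = 7.0564876 u
Mass defect Δm = 7.0564876 − 7.01436 = 0.0421276 u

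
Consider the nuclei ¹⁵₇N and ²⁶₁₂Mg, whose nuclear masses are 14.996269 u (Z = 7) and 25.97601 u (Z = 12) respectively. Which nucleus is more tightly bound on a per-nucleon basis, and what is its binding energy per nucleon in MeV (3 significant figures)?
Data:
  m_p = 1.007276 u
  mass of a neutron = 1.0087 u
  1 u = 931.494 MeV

²⁶₁₂Mg; 8.35 MeV/nucleon

¹⁵₇N: Σm = 7(1.007276) + 8(1.0087) = 15.120532 u; Δm = 0.124263 u; E_B = 115.75 MeV; E_B/A = 7.717 MeV
²⁶₁₂Mg: Σm = 12(1.007276) + 14(1.0087) = 26.209112 u; Δm = 0.233102 u; E_B = 217.13 MeV; E_B/A = 8.351 MeV
²⁶₁₂Mg has the higher binding energy per nucleon, so it is the more tightly bound nucleus.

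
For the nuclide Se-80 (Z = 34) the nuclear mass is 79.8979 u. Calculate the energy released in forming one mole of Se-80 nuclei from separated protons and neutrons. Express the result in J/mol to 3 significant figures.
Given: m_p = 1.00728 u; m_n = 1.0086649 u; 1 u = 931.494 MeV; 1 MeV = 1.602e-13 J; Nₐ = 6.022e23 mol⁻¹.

The nucleus contains 34 protons and 80 − 34 = 46 neutrons.
Total constituent mass: 34 × 1.00728 + 46 × 1.0086649 = 80.6461054 u
Δm = 80.6461054 − 79.8979 = 0.7482054 u
Converting to energy: 0.7482054 u × 931.494 MeV/u = 696.949 MeV
Per nucleus in joules: 696.949 MeV × 1.602e-13 J/MeV = 1.1165e-10 J
Per mole: 1.1165e-10 J × 6.022e23 mol⁻¹ = 6.7236e+13 J/mol

6.72e+13 J/mol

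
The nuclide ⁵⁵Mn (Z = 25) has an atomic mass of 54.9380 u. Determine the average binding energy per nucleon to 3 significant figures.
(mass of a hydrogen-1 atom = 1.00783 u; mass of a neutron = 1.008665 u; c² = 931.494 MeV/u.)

Mass of separated nucleons = 25(1.00783) + 30(1.008665) = 25.19575 + 30.259950 = 55.455700 u
Δm = 55.455700 − 54.9380 = 0.517700 u
Binding energy = Δm·c² = 0.517700 × 931.494 MeV/u = 482.234 MeV
Dividing by A = 55 gives 8.768 MeV per nucleon.

8.77 MeV/nucleon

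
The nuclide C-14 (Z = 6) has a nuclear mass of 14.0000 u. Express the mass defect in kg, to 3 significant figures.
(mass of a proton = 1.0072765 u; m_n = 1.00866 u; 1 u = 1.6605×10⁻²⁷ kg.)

1.88e-28 kg

Z = 6, so N = A − Z = 14 − 6 = 8.
Total constituent mass: 6 × 1.0072765 + 8 × 1.00866 = 14.1129390 u
The mass defect is 14.1129390 − 14.0000 = 0.1129390 u.
In SI units: 0.1129390 u × 1.6605×10⁻²⁷ kg/u = 1.8754e-28 kg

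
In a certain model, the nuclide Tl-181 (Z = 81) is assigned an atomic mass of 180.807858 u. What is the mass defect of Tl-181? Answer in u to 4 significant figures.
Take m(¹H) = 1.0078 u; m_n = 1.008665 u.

1.690 u

Z = 81, so N = A − Z = 181 − 81 = 100.
Mass of separated nucleons = 81(1.0078) + 100(1.008665) = 81.6318 + 100.866500 = 182.498300 u
Mass defect Δm = 182.498300 − 180.807858 = 1.690442 u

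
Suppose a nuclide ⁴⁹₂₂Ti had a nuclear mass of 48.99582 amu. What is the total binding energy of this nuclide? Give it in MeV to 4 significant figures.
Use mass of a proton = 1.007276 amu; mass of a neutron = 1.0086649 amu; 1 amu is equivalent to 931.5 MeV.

With 22 protons and 27 neutrons (A = 49):
Mass of separated nucleons = 22(1.007276) + 27(1.0086649) = 22.160072 + 27.2339523 = 49.3940243 amu
Δm = 49.3940243 − 48.99582 = 0.3982043 amu
E_B = 0.3982043 × 931.5 = 370.927 MeV

370.9 MeV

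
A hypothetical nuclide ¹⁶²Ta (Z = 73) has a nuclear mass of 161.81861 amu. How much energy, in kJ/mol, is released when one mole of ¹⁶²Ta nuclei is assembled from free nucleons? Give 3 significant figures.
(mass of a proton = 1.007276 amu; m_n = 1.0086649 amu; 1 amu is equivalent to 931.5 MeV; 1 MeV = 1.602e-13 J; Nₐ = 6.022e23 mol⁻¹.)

1.33e+11 kJ/mol

With 73 protons and 89 neutrons (A = 162):
Σm = 73·m_p + 89·m_n = 73.531148 + 89.7711761 = 163.3023241 amu
The mass defect is 163.3023241 − 161.81861 = 1.4837141 amu.
Converting to energy: 1.4837141 amu × 931.5 MeV/amu = 1382.08 MeV
Per nucleus in joules: 1382.08 MeV × 1.602e-13 J/MeV = 2.2141e-10 J
Per mole: 2.2141e-10 J × 6.022e23 mol⁻¹ = 1.3333e+14 J/mol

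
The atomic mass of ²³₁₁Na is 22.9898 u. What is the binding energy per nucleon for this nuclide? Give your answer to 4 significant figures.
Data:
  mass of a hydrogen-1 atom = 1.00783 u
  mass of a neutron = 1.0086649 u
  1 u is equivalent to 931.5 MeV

8.113 MeV/nucleon

With 11 protons and 12 neutrons (A = 23):
Total constituent mass: 11 × 1.00783 + 12 × 1.0086649 = 23.1901088 u
Δm = 23.1901088 − 22.9898 = 0.2003088 u
E_B = 0.2003088 × 931.5 = 186.588 MeV
Dividing by A = 23 gives 8.113 MeV per nucleon.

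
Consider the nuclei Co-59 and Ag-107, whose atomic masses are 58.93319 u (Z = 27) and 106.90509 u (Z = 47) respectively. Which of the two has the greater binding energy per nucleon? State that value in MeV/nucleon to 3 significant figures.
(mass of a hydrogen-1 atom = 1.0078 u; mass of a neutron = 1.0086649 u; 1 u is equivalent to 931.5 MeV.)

Co-59; 8.76 MeV/nucleon

Co-59: Σm = 27(1.0078) + 32(1.0086649) = 59.4878768 u; Δm = 0.5546868 u; E_B = 516.69 MeV; E_B/A = 8.757 MeV
Ag-107: Σm = 47(1.0078) + 60(1.0086649) = 107.8864940 u; Δm = 0.9814040 u; E_B = 914.18 MeV; E_B/A = 8.544 MeV
Co-59 has the higher binding energy per nucleon, so it is the more tightly bound nucleus.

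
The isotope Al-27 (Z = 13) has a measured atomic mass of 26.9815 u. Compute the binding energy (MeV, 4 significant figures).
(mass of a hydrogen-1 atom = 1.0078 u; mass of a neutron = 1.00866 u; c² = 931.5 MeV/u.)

224.6 MeV

Mass of separated nucleons = 13(1.0078) + 14(1.00866) = 13.1014 + 14.12124 = 27.22264 u
Mass defect Δm = 27.22264 − 26.9815 = 0.24114 u
E_B = 0.24114 × 931.5 = 224.622 MeV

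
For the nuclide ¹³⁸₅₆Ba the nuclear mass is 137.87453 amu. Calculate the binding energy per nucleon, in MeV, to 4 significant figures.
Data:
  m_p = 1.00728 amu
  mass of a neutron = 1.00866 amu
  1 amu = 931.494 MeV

With 56 protons and 82 neutrons (A = 138):
Σm = 56·m_p + 82·m_n = 56.40768 + 82.71012 = 139.11780 amu
The mass defect is 139.11780 − 137.87453 = 1.24327 amu.
E_B = 1.24327 × 931.494 = 1158.10 MeV
BE/A = 1158.10 MeV / 138 = 8.392 MeV/nucleon

8.392 MeV/nucleon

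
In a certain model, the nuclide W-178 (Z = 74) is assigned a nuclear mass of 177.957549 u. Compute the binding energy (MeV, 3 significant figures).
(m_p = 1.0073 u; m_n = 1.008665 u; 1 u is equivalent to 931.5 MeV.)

1380 MeV

The nucleus contains 74 protons and 178 − 74 = 104 neutrons.
Mass of separated nucleons = 74(1.0073) + 104(1.008665) = 74.5402 + 104.901160 = 179.441360 u
Δm = 179.441360 − 177.957549 = 1.483811 u
Binding energy = Δm·c² = 1.483811 × 931.5 MeV/u = 1382.17 MeV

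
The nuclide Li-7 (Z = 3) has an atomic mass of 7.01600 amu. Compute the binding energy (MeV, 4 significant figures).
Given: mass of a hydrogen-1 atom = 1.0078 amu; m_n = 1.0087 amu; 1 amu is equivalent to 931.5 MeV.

39.31 MeV

With 3 protons and 4 neutrons (A = 7):
Mass of separated nucleons = 3(1.0078) + 4(1.0087) = 3.0234 + 4.0348 = 7.0582 amu
The mass defect is 7.0582 − 7.01600 = 0.04220 amu.
E_B = 0.04220 × 931.5 = 39.3093 MeV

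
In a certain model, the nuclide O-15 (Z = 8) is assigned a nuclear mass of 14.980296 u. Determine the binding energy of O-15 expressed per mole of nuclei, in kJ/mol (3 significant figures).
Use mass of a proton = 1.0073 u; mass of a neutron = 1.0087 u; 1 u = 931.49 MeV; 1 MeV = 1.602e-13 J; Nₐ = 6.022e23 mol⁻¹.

1.25e+10 kJ/mol

Total constituent mass: 8 × 1.0073 + 7 × 1.0087 = 15.1193 u
Δm = 15.1193 − 14.980296 = 0.139004 u
Converting to energy: 0.139004 u × 931.49 MeV/u = 129.481 MeV
Per nucleus in joules: 129.481 MeV × 1.602e-13 J/MeV = 2.0743e-11 J
Per mole: 2.0743e-11 J × 6.022e23 mol⁻¹ = 1.2491e+13 J/mol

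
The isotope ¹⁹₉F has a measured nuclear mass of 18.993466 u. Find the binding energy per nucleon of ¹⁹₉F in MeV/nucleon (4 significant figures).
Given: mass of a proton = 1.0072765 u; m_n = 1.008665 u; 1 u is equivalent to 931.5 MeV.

7.779 MeV/nucleon

With 9 protons and 10 neutrons (A = 19):
Total constituent mass: 9 × 1.0072765 + 10 × 1.008665 = 19.1521385 u
The mass defect is 19.1521385 − 18.993466 = 0.1586725 u.
E_B = 0.1586725 × 931.5 = 147.803 MeV
Dividing by A = 19 gives 7.779 MeV per nucleon.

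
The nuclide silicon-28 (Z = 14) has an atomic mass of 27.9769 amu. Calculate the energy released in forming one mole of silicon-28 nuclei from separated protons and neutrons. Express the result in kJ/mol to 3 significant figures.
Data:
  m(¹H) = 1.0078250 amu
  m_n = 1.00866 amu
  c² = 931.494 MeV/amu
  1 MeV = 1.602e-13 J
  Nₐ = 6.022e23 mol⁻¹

2.28e+10 kJ/mol

Σm = 14·m(¹H) + 14·m_n = 14.1095500 + 14.12124 = 28.2307900 amu
Mass defect Δm = 28.2307900 − 27.9769 = 0.2538900 amu
Binding energy = Δm·c² = 0.2538900 × 931.494 MeV/amu = 236.497 MeV
Per nucleus in joules: 236.497 MeV × 1.602e-13 J/MeV = 3.7887e-11 J
Per mole: 3.7887e-11 J × 6.022e23 mol⁻¹ = 2.2816e+13 J/mol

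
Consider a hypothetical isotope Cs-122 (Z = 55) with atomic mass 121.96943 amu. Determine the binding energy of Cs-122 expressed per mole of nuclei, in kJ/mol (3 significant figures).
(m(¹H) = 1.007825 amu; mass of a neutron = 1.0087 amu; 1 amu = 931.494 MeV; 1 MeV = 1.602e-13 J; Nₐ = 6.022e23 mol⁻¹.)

9.38e+10 kJ/mol

The nucleus contains 55 protons and 122 − 55 = 67 neutrons.
Mass of separated nucleons = 55(1.007825) + 67(1.0087) = 55.430375 + 67.5829 = 123.013275 amu
Δm = 123.013275 − 121.96943 = 1.043845 amu
Binding energy = Δm·c² = 1.043845 × 931.494 MeV/amu = 972.335 MeV
Per nucleus in joules: 972.335 MeV × 1.602e-13 J/MeV = 1.5577e-10 J
Per mole: 1.5577e-10 J × 6.022e23 mol⁻¹ = 9.3805e+13 J/mol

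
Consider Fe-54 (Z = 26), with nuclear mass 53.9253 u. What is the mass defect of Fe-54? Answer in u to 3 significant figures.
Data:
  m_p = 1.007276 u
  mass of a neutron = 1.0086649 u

Total constituent mass: 26 × 1.007276 + 28 × 1.0086649 = 54.4317932 u
Mass defect Δm = 54.4317932 − 53.9253 = 0.5064932 u

0.506 u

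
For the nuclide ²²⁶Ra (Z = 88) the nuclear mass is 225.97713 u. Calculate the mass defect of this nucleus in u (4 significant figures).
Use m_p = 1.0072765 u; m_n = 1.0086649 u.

1.859 u

The nucleus contains 88 protons and 226 − 88 = 138 neutrons.
Total constituent mass: 88 × 1.0072765 + 138 × 1.0086649 = 227.8360882 u
The mass defect is 227.8360882 − 225.97713 = 1.8589582 u.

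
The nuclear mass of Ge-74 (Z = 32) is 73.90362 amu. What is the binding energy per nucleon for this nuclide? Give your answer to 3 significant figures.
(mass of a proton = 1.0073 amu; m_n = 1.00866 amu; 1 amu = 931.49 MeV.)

Σm = 32·m_p + 42·m_n = 32.2336 + 42.36372 = 74.59732 amu
The mass defect is 74.59732 − 73.90362 = 0.69370 amu.
Converting to energy: 0.69370 amu × 931.49 MeV/amu = 646.175 MeV
BE/A = 646.175 MeV / 74 = 8.732 MeV/nucleon

8.73 MeV/nucleon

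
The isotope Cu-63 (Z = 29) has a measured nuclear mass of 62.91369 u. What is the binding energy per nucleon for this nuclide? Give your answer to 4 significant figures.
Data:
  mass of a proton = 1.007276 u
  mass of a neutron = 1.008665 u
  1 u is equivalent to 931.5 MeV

8.752 MeV/nucleon

Total constituent mass: 29 × 1.007276 + 34 × 1.008665 = 63.505614 u
Mass defect Δm = 63.505614 − 62.91369 = 0.591924 u
E_B = 0.591924 × 931.5 = 551.377 MeV
BE/A = 551.377 MeV / 63 = 8.752 MeV/nucleon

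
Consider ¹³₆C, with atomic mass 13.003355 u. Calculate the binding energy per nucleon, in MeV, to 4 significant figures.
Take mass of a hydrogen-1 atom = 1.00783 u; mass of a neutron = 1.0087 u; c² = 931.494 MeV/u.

7.490 MeV/nucleon

Z = 6, so N = A − Z = 13 − 6 = 7.
Mass of separated nucleons = 6(1.00783) + 7(1.0087) = 6.04698 + 7.0609 = 13.10788 u
Mass defect Δm = 13.10788 − 13.003355 = 0.104525 u
Converting to energy: 0.104525 u × 931.494 MeV/u = 97.3644 MeV
Dividing by A = 13 gives 7.490 MeV per nucleon.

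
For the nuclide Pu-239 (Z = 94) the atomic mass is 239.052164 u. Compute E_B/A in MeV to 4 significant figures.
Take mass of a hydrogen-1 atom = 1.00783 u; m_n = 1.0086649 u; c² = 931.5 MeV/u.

The nucleus contains 94 protons and 239 − 94 = 145 neutrons.
Σm = 94·m(¹H) + 145·m_n = 94.73602 + 146.2564105 = 240.9924305 u
The mass defect is 240.9924305 − 239.052164 = 1.9402665 u.
Binding energy = Δm·c² = 1.9402665 × 931.5 MeV/u = 1807.36 MeV
Per nucleon: 1807.36 / 239 = 7.562 MeV

7.562 MeV/nucleon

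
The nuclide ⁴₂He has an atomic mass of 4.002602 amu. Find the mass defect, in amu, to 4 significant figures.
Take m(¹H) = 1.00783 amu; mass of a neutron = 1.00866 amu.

0.03038 amu

With 2 protons and 2 neutrons (A = 4):
Total constituent mass: 2 × 1.00783 + 2 × 1.00866 = 4.03298 amu
Δm = 4.03298 − 4.002602 = 0.030378 amu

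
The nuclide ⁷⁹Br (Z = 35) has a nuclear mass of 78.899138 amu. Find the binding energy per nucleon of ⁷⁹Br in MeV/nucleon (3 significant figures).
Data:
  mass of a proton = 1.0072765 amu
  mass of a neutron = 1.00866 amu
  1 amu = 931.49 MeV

8.69 MeV/nucleon

The nucleus contains 35 protons and 79 − 35 = 44 neutrons.
Total constituent mass: 35 × 1.0072765 + 44 × 1.00866 = 79.6357175 amu
Mass defect Δm = 79.6357175 − 78.899138 = 0.7365795 amu
Converting to energy: 0.7365795 amu × 931.49 MeV/amu = 686.116 MeV
BE/A = 686.116 MeV / 79 = 8.685 MeV/nucleon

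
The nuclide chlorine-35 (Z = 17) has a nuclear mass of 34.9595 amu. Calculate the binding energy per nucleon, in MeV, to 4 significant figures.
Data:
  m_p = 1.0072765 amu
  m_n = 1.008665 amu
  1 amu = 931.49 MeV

Total constituent mass: 17 × 1.0072765 + 18 × 1.008665 = 35.2796705 amu
The mass defect is 35.2796705 − 34.9595 = 0.3201705 amu.
Binding energy = Δm·c² = 0.3201705 × 931.49 MeV/amu = 298.236 MeV
Per nucleon: 298.236 / 35 = 8.521 MeV

8.521 MeV/nucleon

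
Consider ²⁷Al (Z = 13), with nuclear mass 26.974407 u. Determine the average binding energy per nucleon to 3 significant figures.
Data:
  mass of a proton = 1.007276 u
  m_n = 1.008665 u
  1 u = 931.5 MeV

Total constituent mass: 13 × 1.007276 + 14 × 1.008665 = 27.215898 u
Mass defect Δm = 27.215898 − 26.974407 = 0.241491 u
Converting to energy: 0.241491 u × 931.5 MeV/u = 224.949 MeV
Per nucleon: 224.949 / 27 = 8.331 MeV

8.33 MeV/nucleon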